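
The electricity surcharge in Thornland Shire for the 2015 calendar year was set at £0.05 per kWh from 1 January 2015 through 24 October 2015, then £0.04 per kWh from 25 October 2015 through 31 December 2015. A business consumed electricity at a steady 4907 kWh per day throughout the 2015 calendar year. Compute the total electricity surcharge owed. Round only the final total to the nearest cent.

1 January – 24 October 2015: 297 days × 4907 kWh/day = 1,457,379 kWh at £0.05/kWh → £72,868.95
25 October – 31 December 2015: 68 days × 4907 kWh/day = 333,676 kWh at £0.04/kWh → £13,347.04

£86,215.99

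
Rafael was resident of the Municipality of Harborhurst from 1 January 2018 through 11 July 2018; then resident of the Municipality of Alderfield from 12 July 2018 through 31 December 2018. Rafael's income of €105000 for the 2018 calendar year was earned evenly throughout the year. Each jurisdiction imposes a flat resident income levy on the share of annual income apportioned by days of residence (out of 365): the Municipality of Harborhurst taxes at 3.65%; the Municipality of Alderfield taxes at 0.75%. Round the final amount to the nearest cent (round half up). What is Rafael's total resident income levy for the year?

The Municipality of Harborhurst, 1 January – 11 July 2018: 192 days → €105000 × 3.65% × 192/365 = €2016.0000
The Municipality of Alderfield, 12 July – 31 December 2018: 173 days → €105000 × 0.75% × 173/365 = €373.2534
Total = €2389.2534

€2389.25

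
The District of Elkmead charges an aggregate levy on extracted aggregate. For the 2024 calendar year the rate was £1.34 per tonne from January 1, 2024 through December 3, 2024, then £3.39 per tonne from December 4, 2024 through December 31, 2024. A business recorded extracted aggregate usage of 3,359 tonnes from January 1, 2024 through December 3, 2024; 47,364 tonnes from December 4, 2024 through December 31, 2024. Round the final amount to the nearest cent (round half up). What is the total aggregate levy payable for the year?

January 1 – December 3, 2024: 3,359 tonnes at £1.34/tonne → £4,501.06
December 4 – December 31, 2024: 47,364 tonnes at £3.39/tonne → £160,563.96

£165,065.02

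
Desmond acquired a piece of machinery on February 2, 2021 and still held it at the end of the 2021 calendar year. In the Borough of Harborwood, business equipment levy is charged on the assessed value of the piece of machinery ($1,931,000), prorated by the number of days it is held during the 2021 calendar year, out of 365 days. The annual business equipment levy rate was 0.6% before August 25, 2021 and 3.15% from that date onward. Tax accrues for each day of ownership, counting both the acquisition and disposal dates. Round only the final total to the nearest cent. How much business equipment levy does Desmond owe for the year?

February 2 – August 24, 2021: 204 days at 0.6% → $1,931,000 × 0.6% × 204/365 = $6,475.4630
August 25 – December 31, 2021: 129 days at 3.15% → $1,931,000 × 3.15% × 129/365 = $21,497.5849
Total = $27,973.0479

$27,973.05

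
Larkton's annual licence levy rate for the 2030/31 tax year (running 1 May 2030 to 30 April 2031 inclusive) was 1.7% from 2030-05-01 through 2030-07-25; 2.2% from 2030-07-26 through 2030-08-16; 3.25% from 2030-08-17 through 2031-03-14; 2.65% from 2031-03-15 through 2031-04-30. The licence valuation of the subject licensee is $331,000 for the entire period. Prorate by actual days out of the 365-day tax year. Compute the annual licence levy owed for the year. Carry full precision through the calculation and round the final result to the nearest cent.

2030-05-01 to 2030-07-25: 86 days at 1.7% → $331,000 × 1.7% × 86/365 = $1,325.8137
2030-07-26 to 2030-08-16: 22 days at 2.2% → $331,000 × 2.2% × 22/365 = $438.9151
2030-08-17 to 2031-03-14: 210 days at 3.25% → $331,000 × 3.25% × 210/365 = $6,189.2466
2031-03-15 to 2031-04-30: 47 days at 2.65% → $331,000 × 2.65% × 47/365 = $1,129.4808
Total = $9,083.4562

$9,083.46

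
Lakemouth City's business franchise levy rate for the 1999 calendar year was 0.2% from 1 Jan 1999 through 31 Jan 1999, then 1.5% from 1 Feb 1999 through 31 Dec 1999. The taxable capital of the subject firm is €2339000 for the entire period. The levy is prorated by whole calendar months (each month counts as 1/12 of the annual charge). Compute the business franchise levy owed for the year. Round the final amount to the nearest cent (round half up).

€32551.08

1 Jan – 31 Jan 1999: 1 month at 0.2% → €2339000 × 0.2% × 1/12 = €389.8333
1 Feb – 31 Dec 1999: 11 months at 1.5% → €2339000 × 1.5% × 11/12 = €32161.2500
Total = €32551.0833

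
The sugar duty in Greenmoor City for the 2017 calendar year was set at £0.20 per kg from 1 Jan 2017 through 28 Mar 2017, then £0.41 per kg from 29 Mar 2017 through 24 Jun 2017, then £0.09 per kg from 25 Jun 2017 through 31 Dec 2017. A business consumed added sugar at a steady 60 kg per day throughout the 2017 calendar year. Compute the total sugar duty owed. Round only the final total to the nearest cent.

£4,234.80

1 Jan – 28 Mar 2017: 87 days × 60 kg/day = 5,220 kg at £0.20/kg → £1,044.00
29 Mar – 24 Jun 2017: 88 days × 60 kg/day = 5,280 kg at £0.41/kg → £2,164.80
25 Jun – 31 Dec 2017: 190 days × 60 kg/day = 11,400 kg at £0.09/kg → £1,026.00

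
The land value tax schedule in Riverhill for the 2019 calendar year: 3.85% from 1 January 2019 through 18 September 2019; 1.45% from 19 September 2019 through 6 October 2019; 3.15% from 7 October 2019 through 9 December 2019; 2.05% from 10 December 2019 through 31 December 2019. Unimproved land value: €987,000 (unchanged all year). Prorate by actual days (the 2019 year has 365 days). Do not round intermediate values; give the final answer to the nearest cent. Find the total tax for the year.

€34,549.06

1 January – 18 September 2019: 261 days at 3.85% → €987,000 × 3.85% × 261/365 = €27,172.2452
19 September – 6 October 2019: 18 days at 1.45% → €987,000 × 1.45% × 18/365 = €705.7726
7 October – 9 December 2019: 64 days at 3.15% → €987,000 × 3.15% × 64/365 = €5,451.4849
10 December – 31 December 2019: 22 days at 2.05% → €987,000 × 2.05% × 22/365 = €1,219.5534
Total = €34,549.0562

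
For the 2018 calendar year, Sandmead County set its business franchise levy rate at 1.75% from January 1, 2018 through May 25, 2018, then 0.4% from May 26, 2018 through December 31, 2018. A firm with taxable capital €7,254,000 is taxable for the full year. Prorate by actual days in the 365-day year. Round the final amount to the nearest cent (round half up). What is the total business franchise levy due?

January 1 – May 25, 2018: 145 days at 1.75% → €7,254,000 × 1.75% × 145/365 = €50,430.2055
May 26 – December 31, 2018: 220 days at 0.4% → €7,254,000 × 0.4% × 220/365 = €17,489.0959
Total = €67,919.3014

€67,919.30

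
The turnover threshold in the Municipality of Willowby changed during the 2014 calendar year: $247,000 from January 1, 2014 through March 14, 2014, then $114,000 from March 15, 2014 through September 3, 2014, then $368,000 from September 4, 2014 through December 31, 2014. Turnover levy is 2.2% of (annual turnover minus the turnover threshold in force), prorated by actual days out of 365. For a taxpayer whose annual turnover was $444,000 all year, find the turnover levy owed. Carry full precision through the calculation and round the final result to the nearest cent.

January 1 – March 14, 2014: 73 days, exemption $247,000 → ($444,000 − $247,000) × 2.2% × 73/365 = $866.8000
March 15 – September 3, 2014: 173 days, exemption $114,000 → ($444,000 − $114,000) × 2.2% × 173/365 = $3,441.0411
September 4 – December 31, 2014: 119 days, exemption $368,000 → ($444,000 − $368,000) × 2.2% × 119/365 = $545.1178
Total = $4,852.9589

$4,852.96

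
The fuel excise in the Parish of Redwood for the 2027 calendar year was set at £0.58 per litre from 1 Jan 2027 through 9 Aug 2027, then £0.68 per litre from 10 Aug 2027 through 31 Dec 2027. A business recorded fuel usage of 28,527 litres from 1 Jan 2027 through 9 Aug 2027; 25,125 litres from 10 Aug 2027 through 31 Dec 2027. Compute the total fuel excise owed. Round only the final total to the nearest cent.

£33,630.66

1 Jan – 9 Aug 2027: 28,527 litres at £0.58/litre → £16,545.66
10 Aug – 31 Dec 2027: 25,125 litres at £0.68/litre → £17,085.00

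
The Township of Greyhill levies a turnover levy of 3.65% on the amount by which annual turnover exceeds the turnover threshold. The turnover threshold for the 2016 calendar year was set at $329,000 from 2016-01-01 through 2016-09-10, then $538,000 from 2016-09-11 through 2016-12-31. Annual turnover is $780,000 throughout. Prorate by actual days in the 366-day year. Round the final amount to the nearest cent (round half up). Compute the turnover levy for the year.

$14,127.10

2016-01-01 to 2016-09-10: 254 days, exemption $329,000 → ($780,000 − $329,000) × 3.65% × 254/366 = $11,424.1011
2016-09-11 to 2016-12-31: 112 days, exemption $538,000 → ($780,000 − $538,000) × 3.65% × 112/366 = $2,702.9945
Total = $14,127.0956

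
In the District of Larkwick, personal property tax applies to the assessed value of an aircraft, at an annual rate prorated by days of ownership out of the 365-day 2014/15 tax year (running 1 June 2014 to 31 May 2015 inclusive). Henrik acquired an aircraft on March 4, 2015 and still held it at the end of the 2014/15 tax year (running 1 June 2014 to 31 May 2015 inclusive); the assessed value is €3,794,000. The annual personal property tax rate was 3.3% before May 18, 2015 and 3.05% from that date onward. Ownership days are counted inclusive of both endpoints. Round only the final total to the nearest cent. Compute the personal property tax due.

€30,164.90

March 4 – May 17, 2015: 75 days at 3.3% → €3,794,000 × 3.3% × 75/365 = €25,726.4384
May 18 – May 31, 2015: 14 days at 3.05% → €3,794,000 × 3.05% × 14/365 = €4,438.4603
Total = €30,164.8986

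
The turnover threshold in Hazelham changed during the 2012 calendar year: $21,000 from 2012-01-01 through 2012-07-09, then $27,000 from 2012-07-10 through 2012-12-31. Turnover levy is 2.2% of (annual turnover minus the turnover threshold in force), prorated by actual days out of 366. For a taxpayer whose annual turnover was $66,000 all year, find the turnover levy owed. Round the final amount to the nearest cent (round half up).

$926.89

2012-01-01 to 2012-07-09: 191 days, exemption $21,000 → ($66,000 − $21,000) × 2.2% × 191/366 = $516.6393
2012-07-10 to 2012-12-31: 175 days, exemption $27,000 → ($66,000 − $27,000) × 2.2% × 175/366 = $410.2459
Total = $926.8852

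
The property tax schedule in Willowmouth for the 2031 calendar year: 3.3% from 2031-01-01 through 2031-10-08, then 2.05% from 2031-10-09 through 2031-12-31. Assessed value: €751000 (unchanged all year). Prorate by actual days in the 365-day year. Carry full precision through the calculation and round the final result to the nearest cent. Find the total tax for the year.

€22622.59

2031-01-01 to 2031-10-08: 281 days at 3.3% → €751000 × 3.3% × 281/365 = €19079.5151
2031-10-09 to 2031-12-31: 84 days at 2.05% → €751000 × 2.05% × 84/365 = €3543.0740
Total = €22622.5890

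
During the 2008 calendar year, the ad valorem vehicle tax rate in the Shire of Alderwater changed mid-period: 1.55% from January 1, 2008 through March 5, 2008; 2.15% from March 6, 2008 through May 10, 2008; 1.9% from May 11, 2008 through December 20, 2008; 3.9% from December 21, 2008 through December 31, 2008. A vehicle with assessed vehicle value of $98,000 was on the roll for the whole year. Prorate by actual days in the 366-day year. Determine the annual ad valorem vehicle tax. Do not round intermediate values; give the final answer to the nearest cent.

January 1 – March 5, 2008: 65 days at 1.55% → $98,000 × 1.55% × 65/366 = $269.7678
March 6 – May 10, 2008: 66 days at 2.15% → $98,000 × 2.15% × 66/366 = $379.9508
May 11 – December 20, 2008: 224 days at 1.9% → $98,000 × 1.9% × 224/366 = $1,139.5847
December 21 – December 31, 2008: 11 days at 3.9% → $98,000 × 3.9% × 11/366 = $114.8689
Total = $1,904.1721

$1,904.17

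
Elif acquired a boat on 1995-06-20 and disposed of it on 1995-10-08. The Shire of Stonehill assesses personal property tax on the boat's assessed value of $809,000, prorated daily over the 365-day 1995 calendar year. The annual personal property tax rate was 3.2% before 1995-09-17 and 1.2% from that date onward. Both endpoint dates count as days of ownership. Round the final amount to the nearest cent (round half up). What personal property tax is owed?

$6,897.56

1995-06-20 to 1995-09-16: 89 days at 3.2% → $809,000 × 3.2% × 89/365 = $6,312.4164
1995-09-17 to 1995-10-08: 22 days at 1.2% → $809,000 × 1.2% × 22/365 = $585.1397
Total = $6,897.5562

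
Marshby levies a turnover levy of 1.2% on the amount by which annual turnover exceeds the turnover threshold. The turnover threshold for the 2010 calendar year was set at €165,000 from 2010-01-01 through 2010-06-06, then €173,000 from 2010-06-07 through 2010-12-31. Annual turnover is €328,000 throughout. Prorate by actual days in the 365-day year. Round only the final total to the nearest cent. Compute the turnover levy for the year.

€1,901.29

2010-01-01 to 2010-06-06: 157 days, exemption €165,000 → (€328,000 − €165,000) × 1.2% × 157/365 = €841.3479
2010-06-07 to 2010-12-31: 208 days, exemption €173,000 → (€328,000 − €173,000) × 1.2% × 208/365 = €1,059.9452
Total = €1,901.2932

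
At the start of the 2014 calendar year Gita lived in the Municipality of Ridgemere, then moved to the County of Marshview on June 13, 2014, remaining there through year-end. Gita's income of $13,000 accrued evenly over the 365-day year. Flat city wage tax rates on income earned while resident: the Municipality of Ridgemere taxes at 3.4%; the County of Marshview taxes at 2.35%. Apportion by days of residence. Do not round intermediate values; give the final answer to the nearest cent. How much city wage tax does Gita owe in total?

The Municipality of Ridgemere, January 1 – June 12, 2014: 163 days → $13,000 × 3.4% × 163/365 = $197.3863
The County of Marshview, June 13 – December 31, 2014: 202 days → $13,000 × 2.35% × 202/365 = $169.0712
Total = $366.4575

$366.46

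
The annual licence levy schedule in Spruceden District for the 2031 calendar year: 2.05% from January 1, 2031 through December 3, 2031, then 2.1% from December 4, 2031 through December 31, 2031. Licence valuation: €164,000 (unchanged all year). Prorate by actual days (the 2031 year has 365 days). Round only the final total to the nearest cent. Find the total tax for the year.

January 1 – December 3, 2031: 337 days at 2.05% → €164,000 × 2.05% × 337/365 = €3,104.0932
December 4 – December 31, 2031: 28 days at 2.1% → €164,000 × 2.1% × 28/365 = €264.1973
Total = €3,368.2904

€3,368.29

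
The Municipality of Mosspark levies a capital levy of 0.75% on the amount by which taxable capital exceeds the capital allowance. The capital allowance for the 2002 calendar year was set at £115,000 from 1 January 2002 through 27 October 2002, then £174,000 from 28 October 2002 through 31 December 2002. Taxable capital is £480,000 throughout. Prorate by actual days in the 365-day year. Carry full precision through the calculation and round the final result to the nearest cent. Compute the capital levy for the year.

£2,658.70

1 January – 27 October 2002: 300 days, exemption £115,000 → (£480,000 − £115,000) × 0.75% × 300/365 = £2,250.0000
28 October – 31 December 2002: 65 days, exemption £174,000 → (£480,000 − £174,000) × 0.75% × 65/365 = £408.6986
Total = £2,658.6986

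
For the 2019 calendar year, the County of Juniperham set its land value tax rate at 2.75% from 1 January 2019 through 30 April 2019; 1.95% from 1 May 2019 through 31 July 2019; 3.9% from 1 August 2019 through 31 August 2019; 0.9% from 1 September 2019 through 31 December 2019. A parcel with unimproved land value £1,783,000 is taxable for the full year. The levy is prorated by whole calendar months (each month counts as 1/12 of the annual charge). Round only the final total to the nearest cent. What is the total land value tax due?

1 January – 30 April 2019: 4 months at 2.75% → £1,783,000 × 2.75% × 4/12 = £16,344.1667
1 May – 31 July 2019: 3 months at 1.95% → £1,783,000 × 1.95% × 3/12 = £8,692.1250
1 August – 31 August 2019: 1 month at 3.9% → £1,783,000 × 3.9% × 1/12 = £5,794.7500
1 September – 31 December 2019: 4 months at 0.9% → £1,783,000 × 0.9% × 4/12 = £5,349.0000
Total = £36,180.0417

£36,180.04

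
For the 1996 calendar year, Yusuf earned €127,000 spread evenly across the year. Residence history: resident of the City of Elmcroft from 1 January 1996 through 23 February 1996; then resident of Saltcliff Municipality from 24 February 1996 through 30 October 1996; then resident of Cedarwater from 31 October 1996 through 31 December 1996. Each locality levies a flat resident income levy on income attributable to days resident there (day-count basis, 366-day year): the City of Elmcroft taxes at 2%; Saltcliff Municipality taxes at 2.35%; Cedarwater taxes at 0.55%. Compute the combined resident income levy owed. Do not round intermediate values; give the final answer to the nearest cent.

€2,531.67

The City of Elmcroft, 1 January – 23 February 1996: 54 days → €127,000 × 2% × 54/366 = €374.7541
Saltcliff Municipality, 24 February – 30 October 1996: 250 days → €127,000 × 2.35% × 250/366 = €2,038.5929
Cedarwater, 31 October – 31 December 1996: 62 days → €127,000 × 0.55% × 62/366 = €118.3251
Total = €2,531.6721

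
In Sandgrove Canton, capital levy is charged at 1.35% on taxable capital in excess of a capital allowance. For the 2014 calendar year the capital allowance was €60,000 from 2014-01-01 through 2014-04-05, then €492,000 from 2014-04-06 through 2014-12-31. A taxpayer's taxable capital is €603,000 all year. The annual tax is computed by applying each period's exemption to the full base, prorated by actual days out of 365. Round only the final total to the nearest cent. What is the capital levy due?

2014-01-01 to 2014-04-05: 95 days, exemption €60,000 → (€603,000 − €60,000) × 1.35% × 95/365 = €1,907.9384
2014-04-06 to 2014-12-31: 270 days, exemption €492,000 → (€603,000 − €492,000) × 1.35% × 270/365 = €1,108.4795
Total = €3,016.4178

€3,016.42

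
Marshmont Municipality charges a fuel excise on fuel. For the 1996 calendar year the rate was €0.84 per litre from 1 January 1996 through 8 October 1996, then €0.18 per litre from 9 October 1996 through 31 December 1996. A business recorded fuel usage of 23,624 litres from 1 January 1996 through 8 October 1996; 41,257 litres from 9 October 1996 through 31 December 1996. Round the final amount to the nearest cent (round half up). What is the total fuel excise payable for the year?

€27270.42

1 January – 8 October 1996: 23,624 litres at €0.84/litre → €19844.16
9 October – 31 December 1996: 41,257 litres at €0.18/litre → €7426.26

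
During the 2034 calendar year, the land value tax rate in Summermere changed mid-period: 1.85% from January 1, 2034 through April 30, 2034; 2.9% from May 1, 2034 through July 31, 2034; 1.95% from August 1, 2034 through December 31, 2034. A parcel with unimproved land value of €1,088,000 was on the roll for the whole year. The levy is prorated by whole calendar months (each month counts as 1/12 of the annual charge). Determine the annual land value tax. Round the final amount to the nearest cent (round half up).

€23,437.33

January 1 – April 30, 2034: 4 months at 1.85% → €1,088,000 × 1.85% × 4/12 = €6,709.3333
May 1 – July 31, 2034: 3 months at 2.9% → €1,088,000 × 2.9% × 3/12 = €7,888.0000
August 1 – December 31, 2034: 5 months at 1.95% → €1,088,000 × 1.95% × 5/12 = €8,840.0000
Total = €23,437.3333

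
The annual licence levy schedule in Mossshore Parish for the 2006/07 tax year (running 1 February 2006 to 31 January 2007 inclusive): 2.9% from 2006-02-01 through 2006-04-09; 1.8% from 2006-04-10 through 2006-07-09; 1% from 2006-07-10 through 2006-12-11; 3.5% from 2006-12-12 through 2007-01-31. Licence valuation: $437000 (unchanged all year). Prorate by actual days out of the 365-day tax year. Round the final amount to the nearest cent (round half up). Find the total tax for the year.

$8314.97

2006-02-01 to 2006-04-09: 68 days at 2.9% → $437000 × 2.9% × 68/365 = $2360.9973
2006-04-10 to 2006-07-09: 91 days at 1.8% → $437000 × 1.8% × 91/365 = $1961.1123
2006-07-10 to 2006-12-11: 155 days at 1% → $437000 × 1% × 155/365 = $1855.7534
2006-12-12 to 2007-01-31: 51 days at 3.5% → $437000 × 3.5% × 51/365 = $2137.1096
Total = $8314.9726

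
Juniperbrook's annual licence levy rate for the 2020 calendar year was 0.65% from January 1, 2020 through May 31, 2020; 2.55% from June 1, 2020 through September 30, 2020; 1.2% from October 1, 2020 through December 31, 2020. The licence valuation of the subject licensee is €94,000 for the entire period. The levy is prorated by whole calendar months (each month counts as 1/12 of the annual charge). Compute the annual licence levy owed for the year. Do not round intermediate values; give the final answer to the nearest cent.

January 1 – May 31, 2020: 5 months at 0.65% → €94,000 × 0.65% × 5/12 = €254.5833
June 1 – September 30, 2020: 4 months at 2.55% → €94,000 × 2.55% × 4/12 = €799.0000
October 1 – December 31, 2020: 3 months at 1.2% → €94,000 × 1.2% × 3/12 = €282.0000
Total = €1,335.5833

€1,335.58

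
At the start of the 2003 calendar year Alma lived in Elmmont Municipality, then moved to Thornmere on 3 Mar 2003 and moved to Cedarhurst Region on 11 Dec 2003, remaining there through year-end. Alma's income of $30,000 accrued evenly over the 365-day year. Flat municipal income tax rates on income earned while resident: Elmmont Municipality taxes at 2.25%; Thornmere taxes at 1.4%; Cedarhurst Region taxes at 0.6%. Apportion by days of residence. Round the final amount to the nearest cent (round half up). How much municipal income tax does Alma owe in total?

$448.81

Elmmont Municipality, 1 Jan – 2 Mar 2003: 61 days → $30,000 × 2.25% × 61/365 = $112.8082
Thornmere, 3 Mar – 10 Dec 2003: 283 days → $30,000 × 1.4% × 283/365 = $325.6438
Cedarhurst Region, 11 Dec – 31 Dec 2003: 21 days → $30,000 × 0.6% × 21/365 = $10.3562
Total = $448.8082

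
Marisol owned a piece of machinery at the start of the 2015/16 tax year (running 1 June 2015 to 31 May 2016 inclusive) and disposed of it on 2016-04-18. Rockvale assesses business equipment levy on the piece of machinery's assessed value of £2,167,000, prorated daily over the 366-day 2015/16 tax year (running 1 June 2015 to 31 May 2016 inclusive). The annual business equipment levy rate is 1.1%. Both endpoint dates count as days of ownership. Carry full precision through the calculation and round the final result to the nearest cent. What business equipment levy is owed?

Days held (2015-06-01 to 2016-04-18): 323 out of 366
Tax = £2,167,000 × 1.1% × 323/366 = £21,036.4781

£21,036.48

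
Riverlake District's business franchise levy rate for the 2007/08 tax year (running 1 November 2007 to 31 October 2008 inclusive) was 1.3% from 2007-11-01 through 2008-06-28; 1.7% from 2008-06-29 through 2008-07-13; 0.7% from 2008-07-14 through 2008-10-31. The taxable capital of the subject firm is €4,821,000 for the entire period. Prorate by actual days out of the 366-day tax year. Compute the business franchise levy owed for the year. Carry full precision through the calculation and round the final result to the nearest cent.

€54,769.72

2007-11-01 to 2008-06-28: 241 days at 1.3% → €4,821,000 × 1.3% × 241/366 = €41,268.2869
2008-06-29 to 2008-07-13: 15 days at 1.7% → €4,821,000 × 1.7% × 15/366 = €3,358.8934
2008-07-14 to 2008-10-31: 110 days at 0.7% → €4,821,000 × 0.7% × 110/366 = €10,142.5410
Total = €54,769.7213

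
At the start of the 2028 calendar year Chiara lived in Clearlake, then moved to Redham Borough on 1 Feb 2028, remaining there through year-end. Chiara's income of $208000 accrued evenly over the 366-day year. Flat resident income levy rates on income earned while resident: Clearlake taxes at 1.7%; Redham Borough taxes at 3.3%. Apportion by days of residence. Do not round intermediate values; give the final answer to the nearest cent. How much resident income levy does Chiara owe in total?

Clearlake, 1 Jan – 31 Jan 2028: 31 days → $208000 × 1.7% × 31/366 = $299.4973
Redham Borough, 1 Feb – 31 Dec 2028: 335 days → $208000 × 3.3% × 335/366 = $6282.6230
Total = $6582.1202

$6582.12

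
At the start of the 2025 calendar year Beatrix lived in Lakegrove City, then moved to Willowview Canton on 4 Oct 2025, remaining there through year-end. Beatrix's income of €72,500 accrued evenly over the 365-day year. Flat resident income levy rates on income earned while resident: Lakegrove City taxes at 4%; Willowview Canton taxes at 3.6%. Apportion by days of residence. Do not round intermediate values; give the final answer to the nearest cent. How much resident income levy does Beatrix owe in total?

Lakegrove City, 1 Jan – 3 Oct 2025: 276 days → €72,500 × 4% × 276/365 = €2,192.8767
Willowview Canton, 4 Oct – 31 Dec 2025: 89 days → €72,500 × 3.6% × 89/365 = €636.4110
Total = €2,829.2877

€2,829.29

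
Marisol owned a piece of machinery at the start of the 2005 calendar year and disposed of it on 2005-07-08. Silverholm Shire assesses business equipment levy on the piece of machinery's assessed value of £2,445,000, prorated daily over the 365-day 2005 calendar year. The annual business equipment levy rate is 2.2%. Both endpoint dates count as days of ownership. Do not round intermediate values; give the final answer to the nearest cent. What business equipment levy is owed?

£27,852.90

Days held (2005-01-01 to 2005-07-08): 189 out of 365
Tax = £2,445,000 × 2.2% × 189/365 = £27,852.9041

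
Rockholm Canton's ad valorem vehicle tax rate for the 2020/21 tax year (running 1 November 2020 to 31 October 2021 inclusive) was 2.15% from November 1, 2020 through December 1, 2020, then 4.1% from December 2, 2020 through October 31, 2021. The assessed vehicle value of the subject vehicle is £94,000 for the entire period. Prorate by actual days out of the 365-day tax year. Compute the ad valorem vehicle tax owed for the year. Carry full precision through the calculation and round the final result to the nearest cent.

November 1 – December 1, 2020: 31 days at 2.15% → £94,000 × 2.15% × 31/365 = £171.6466
December 2, 2020 – October 31, 2021: 334 days at 4.1% → £94,000 × 4.1% × 334/365 = £3,526.6740
Total = £3,698.3205

£3,698.32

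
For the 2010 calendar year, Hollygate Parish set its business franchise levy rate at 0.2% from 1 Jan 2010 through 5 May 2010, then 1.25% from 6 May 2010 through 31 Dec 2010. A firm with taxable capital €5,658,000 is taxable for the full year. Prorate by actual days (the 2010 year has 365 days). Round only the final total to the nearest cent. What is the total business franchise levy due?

1 Jan – 5 May 2010: 125 days at 0.2% → €5,658,000 × 0.2% × 125/365 = €3,875.3425
6 May – 31 Dec 2010: 240 days at 1.25% → €5,658,000 × 1.25% × 240/365 = €46,504.1096
Total = €50,379.4521

€50,379.45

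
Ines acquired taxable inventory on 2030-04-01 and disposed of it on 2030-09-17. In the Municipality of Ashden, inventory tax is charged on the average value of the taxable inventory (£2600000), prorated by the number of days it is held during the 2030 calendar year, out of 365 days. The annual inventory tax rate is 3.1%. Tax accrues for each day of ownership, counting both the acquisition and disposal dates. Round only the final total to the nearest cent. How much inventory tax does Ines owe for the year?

Days held (2030-04-01 to 2030-09-17): 170 out of 365
Tax = £2600000 × 3.1% × 170/365 = £37539.7260

£37539.73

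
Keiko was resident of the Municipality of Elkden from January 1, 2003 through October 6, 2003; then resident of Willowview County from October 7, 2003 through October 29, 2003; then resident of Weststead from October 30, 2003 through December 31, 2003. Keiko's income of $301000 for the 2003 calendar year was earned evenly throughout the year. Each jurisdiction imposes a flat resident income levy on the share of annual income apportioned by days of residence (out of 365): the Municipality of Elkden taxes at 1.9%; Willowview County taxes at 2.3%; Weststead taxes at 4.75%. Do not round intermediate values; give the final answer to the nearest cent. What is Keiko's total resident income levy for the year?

The Municipality of Elkden, January 1 – October 6, 2003: 279 days → $301000 × 1.9% × 279/365 = $4371.5096
Willowview County, October 7 – October 29, 2003: 23 days → $301000 × 2.3% × 23/365 = $436.2438
Weststead, October 30 – December 31, 2003: 63 days → $301000 × 4.75% × 63/365 = $2467.7877
Total = $7275.5411

$7275.54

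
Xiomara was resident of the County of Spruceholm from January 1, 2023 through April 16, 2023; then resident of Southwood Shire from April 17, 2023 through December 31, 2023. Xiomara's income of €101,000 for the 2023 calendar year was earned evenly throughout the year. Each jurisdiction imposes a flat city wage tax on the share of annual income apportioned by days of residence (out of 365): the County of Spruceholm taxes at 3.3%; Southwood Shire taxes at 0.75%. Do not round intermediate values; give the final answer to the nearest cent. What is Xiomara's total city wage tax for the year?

€1,505.45

The County of Spruceholm, January 1 – April 16, 2023: 106 days → €101,000 × 3.3% × 106/365 = €967.9397
Southwood Shire, April 17 – December 31, 2023: 259 days → €101,000 × 0.75% × 259/365 = €537.5137
Total = €1,505.4534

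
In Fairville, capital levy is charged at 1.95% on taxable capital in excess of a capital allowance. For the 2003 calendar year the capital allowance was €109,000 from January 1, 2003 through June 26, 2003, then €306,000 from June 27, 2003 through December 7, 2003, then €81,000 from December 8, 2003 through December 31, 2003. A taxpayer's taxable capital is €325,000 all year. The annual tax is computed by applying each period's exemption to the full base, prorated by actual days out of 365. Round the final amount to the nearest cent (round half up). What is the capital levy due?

€2,521.86

January 1 – June 26, 2003: 177 days, exemption €109,000 → (€325,000 − €109,000) × 1.95% × 177/365 = €2,042.5315
June 27 – December 7, 2003: 164 days, exemption €306,000 → (€325,000 − €306,000) × 1.95% × 164/365 = €166.4712
December 8 – December 31, 2003: 24 days, exemption €81,000 → (€325,000 − €81,000) × 1.95% × 24/365 = €312.8548
Total = €2,521.8575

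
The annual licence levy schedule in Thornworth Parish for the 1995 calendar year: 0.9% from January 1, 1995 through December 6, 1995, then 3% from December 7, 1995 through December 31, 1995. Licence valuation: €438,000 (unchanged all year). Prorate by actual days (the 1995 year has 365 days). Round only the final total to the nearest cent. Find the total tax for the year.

€4,572.00

January 1 – December 6, 1995: 340 days at 0.9% → €438,000 × 0.9% × 340/365 = €3,672.0000
December 7 – December 31, 1995: 25 days at 3% → €438,000 × 3% × 25/365 = €900.0000
Total = €4,572.0000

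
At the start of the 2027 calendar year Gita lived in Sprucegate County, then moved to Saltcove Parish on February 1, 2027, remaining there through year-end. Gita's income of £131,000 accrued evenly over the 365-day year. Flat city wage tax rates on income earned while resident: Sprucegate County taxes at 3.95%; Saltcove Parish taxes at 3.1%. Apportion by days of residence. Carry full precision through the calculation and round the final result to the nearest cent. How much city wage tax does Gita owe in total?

£4,155.57

Sprucegate County, January 1 – January 31, 2027: 31 days → £131,000 × 3.95% × 31/365 = £439.4781
Saltcove Parish, February 1 – December 31, 2027: 334 days → £131,000 × 3.1% × 334/365 = £3,716.0932
Total = £4,155.5712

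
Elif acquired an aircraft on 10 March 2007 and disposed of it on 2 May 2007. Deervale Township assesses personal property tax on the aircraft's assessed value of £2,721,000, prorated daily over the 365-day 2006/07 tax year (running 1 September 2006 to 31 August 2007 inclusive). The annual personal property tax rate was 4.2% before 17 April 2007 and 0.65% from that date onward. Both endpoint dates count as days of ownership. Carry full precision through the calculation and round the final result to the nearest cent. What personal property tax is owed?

10 March – 16 April 2007: 38 days at 4.2% → £2,721,000 × 4.2% × 38/365 = £11,897.8521
17 April – 2 May 2007: 16 days at 0.65% → £2,721,000 × 0.65% × 16/365 = £775.2986
Total = £12,673.1507

£12,673.15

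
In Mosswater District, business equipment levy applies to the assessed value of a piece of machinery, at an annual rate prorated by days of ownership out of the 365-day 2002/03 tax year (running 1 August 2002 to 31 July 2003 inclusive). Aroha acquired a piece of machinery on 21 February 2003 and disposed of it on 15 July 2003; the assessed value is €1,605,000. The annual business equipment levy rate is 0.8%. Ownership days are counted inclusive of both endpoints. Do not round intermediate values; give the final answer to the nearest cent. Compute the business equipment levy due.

€5,100.82

Days held (21 February – 15 July 2003): 145 out of 365
Tax = €1,605,000 × 0.8% × 145/365 = €5,100.8219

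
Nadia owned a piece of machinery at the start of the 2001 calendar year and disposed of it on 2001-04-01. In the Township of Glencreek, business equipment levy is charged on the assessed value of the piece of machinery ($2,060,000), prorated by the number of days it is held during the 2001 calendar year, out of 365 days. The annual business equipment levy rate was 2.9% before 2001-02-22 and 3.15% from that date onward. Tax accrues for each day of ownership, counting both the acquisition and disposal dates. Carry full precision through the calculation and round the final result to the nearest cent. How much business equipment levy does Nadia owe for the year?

2001-01-01 to 2001-02-21: 52 days at 2.9% → $2,060,000 × 2.9% × 52/365 = $8,510.9041
2001-02-22 to 2001-04-01: 39 days at 3.15% → $2,060,000 × 3.15% × 39/365 = $6,933.4521
Total = $15,444.3562

$15,444.36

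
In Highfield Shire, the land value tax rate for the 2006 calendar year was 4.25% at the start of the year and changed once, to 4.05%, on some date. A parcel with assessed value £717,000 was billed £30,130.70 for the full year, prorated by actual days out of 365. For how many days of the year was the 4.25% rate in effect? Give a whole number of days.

Let d = days at the first rate; then 365 − d days at the second rate.
£717,000 × [4.25%·d + 4.05%·(365−d)] / 365 = £30,130.70
Solving gives d = 278, so the new rate took effect on 6 October 2006.

278 days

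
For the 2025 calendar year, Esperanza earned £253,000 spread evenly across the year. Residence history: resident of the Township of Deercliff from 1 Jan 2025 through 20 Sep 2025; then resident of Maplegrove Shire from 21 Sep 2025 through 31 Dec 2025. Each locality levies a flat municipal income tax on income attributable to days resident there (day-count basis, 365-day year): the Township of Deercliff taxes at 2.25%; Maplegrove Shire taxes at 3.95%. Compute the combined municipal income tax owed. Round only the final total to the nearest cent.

The Township of Deercliff, 1 Jan – 20 Sep 2025: 263 days → £253,000 × 2.25% × 263/365 = £4,101.7192
Maplegrove Shire, 21 Sep – 31 Dec 2025: 102 days → £253,000 × 3.95% × 102/365 = £2,792.7041
Total = £6,894.4233

£6,894.42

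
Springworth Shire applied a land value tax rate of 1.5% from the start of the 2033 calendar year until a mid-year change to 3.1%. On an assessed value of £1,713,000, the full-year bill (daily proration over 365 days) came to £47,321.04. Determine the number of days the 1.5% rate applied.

77 days

Let d = days at the first rate; then 365 − d days at the second rate.
£1,713,000 × [1.5%·d + 3.1%·(365−d)] / 365 = £47,321.04
Solving gives d = 77, so the new rate took effect on 19 Mar 2033.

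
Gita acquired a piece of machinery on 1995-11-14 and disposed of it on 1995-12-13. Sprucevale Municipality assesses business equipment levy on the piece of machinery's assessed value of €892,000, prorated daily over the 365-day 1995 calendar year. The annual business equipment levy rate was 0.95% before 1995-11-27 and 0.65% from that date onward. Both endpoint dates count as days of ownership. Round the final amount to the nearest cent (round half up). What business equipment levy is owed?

€571.86

1995-11-14 to 1995-11-26: 13 days at 0.95% → €892,000 × 0.95% × 13/365 = €301.8137
1995-11-27 to 1995-12-13: 17 days at 0.65% → €892,000 × 0.65% × 17/365 = €270.0438
Total = €571.8575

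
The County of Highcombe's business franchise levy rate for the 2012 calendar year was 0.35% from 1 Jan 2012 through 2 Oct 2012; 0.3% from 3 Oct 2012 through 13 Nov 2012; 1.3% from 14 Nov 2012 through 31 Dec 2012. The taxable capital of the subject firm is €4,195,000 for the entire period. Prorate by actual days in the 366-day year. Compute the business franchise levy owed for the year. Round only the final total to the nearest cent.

€19,668.36

1 Jan – 2 Oct 2012: 276 days at 0.35% → €4,195,000 × 0.35% × 276/366 = €11,072.0492
3 Oct – 13 Nov 2012: 42 days at 0.3% → €4,195,000 × 0.3% × 42/366 = €1,444.1803
14 Nov – 31 Dec 2012: 48 days at 1.3% → €4,195,000 × 1.3% × 48/366 = €7,152.1311
Total = €19,668.3607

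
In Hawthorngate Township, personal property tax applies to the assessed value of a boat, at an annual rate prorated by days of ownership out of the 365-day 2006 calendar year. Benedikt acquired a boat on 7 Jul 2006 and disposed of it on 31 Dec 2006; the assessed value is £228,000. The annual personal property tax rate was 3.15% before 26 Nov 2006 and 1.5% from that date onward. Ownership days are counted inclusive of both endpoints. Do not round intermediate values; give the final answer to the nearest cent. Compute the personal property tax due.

7 Jul – 25 Nov 2006: 142 days at 3.15% → £228,000 × 3.15% × 142/365 = £2,794.0932
26 Nov – 31 Dec 2006: 36 days at 1.5% → £228,000 × 1.5% × 36/365 = £337.3151
Total = £3,131.4082

£3,131.41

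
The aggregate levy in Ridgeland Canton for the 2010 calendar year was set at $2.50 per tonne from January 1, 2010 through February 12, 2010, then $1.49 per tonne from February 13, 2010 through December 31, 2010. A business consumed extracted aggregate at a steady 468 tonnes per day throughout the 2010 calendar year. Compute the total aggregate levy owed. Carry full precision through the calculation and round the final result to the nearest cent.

$274847.04

January 1 – February 12, 2010: 43 days × 468 tonnes/day = 20,124 tonnes at $2.50/tonne → $50310.00
February 13 – December 31, 2010: 322 days × 468 tonnes/day = 150,696 tonnes at $1.49/tonne → $224537.04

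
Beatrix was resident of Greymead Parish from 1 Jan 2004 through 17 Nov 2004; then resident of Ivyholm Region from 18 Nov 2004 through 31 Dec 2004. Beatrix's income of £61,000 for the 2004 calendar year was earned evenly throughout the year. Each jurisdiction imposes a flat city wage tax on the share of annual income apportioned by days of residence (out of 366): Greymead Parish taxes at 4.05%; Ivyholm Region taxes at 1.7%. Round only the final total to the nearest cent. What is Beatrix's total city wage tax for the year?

Greymead Parish, 1 Jan – 17 Nov 2004: 322 days → £61,000 × 4.05% × 322/366 = £2,173.5000
Ivyholm Region, 18 Nov – 31 Dec 2004: 44 days → £61,000 × 1.7% × 44/366 = £124.6667
Total = £2,298.1667

£2,298.17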